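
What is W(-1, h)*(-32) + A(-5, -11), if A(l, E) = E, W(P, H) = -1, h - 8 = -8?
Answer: 21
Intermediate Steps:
h = 0 (h = 8 - 8 = 0)
W(-1, h)*(-32) + A(-5, -11) = -1*(-32) - 11 = 32 - 11 = 21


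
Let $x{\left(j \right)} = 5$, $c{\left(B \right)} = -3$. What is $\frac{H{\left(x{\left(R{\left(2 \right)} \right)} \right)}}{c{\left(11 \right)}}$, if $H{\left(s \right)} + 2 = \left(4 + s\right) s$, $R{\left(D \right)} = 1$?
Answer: $- \frac{43}{3} \approx -14.333$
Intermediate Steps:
$H{\left(s \right)} = -2 + s \left(4 + s\right)$ ($H{\left(s \right)} = -2 + \left(4 + s\right) s = -2 + s \left(4 + s\right)$)
$\frac{H{\left(x{\left(R{\left(2 \right)} \right)} \right)}}{c{\left(11 \right)}} = \frac{-2 + 5^{2} + 4 \cdot 5}{-3} = \left(-2 + 25 + 20\right) \left(- \frac{1}{3}\right) = 43 \left(- \frac{1}{3}\right) = - \frac{43}{3}$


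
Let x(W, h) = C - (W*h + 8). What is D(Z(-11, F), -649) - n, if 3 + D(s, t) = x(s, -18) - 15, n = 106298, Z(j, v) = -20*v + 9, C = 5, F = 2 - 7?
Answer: -104357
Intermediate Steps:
F = -5
Z(j, v) = 9 - 20*v
x(W, h) = -3 - W*h (x(W, h) = 5 - (W*h + 8) = 5 - (8 + W*h) = 5 + (-8 - W*h) = -3 - W*h)
D(s, t) = -21 + 18*s (D(s, t) = -3 + ((-3 - 1*s*(-18)) - 15) = -3 + ((-3 + 18*s) - 15) = -3 + (-18 + 18*s) = -21 + 18*s)
D(Z(-11, F), -649) - n = (-21 + 18*(9 - 20*(-5))) - 1*106298 = (-21 + 18*(9 + 100)) - 106298 = (-21 + 18*109) - 106298 = (-21 + 1962) - 106298 = 1941 - 106298 = -104357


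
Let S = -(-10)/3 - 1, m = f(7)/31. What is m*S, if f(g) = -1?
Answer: -7/93 ≈ -0.075269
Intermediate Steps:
m = -1/31 ≈ -0.032258
S = 7/3 (S = -(-10)/3 - 1 = -5*(-2/3) - 1 = 10/3 - 1 = 7/3 ≈ 2.3333)
m*S = -1/31*7/3 = -7/93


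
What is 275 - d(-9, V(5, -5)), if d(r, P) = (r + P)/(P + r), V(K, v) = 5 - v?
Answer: 274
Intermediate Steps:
d(r, P) = 1 (d(r, P) = (P + r)/(P + r) = 1)
275 - d(-9, V(5, -5)) = 275 - 1*1 = 275 - 1 = 274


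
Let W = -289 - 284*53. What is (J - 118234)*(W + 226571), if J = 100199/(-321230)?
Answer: -802260158585337/32123 ≈ -2.4975e+10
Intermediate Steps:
J = -100199/321230 (J = 100199*(-1/321230) = -100199/321230 ≈ -0.31192)
W = -15341 (W = -289 - 15052 = -15341)
(J - 118234)*(W + 226571) = (-100199/321230 - 118234)*(-15341 + 226571) = -37980408019/321230*211230 = -802260158585337/32123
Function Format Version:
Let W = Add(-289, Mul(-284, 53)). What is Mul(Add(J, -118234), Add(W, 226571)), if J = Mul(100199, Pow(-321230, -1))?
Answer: Rational(-802260158585337, 32123) ≈ -2.4975e+10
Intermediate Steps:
J = Rational(-100199, 321230) (J = Mul(100199, Rational(-1, 321230)) = Rational(-100199, 321230) ≈ -0.31192)
W = -15341 (W = Add(-289, -15052) = -15341)
Mul(Add(J, -118234), Add(W, 226571)) = Mul(Add(Rational(-100199, 321230), -118234), Add(-15341, 226571)) = Mul(Rational(-37980408019, 321230), 211230) = Rational(-802260158585337, 32123)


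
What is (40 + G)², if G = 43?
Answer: 6889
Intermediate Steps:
(40 + G)² = (40 + 43)² = 83² = 6889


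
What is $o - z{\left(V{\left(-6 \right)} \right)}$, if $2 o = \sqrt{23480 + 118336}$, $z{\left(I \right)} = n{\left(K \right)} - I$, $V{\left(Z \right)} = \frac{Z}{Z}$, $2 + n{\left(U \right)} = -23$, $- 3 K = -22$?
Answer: $26 + \sqrt{35454} \approx 214.29$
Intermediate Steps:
$K = \frac{22}{3}$ ($K = \left(- \frac{1}{3}\right) \left(-22\right) = \frac{22}{3} \approx 7.3333$)
$n{\left(U \right)} = -25$ ($n{\left(U \right)} = -2 - 23 = -25$)
$V{\left(Z \right)} = 1$
$z{\left(I \right)} = -25 - I$
$o = \sqrt{35454}$ ($o = \frac{\sqrt{23480 + 118336}}{2} = \frac{\sqrt{141816}}{2} = \frac{2 \sqrt{35454}}{2} = \sqrt{35454} \approx 188.29$)
$o - z{\left(V{\left(-6 \right)} \right)} = \sqrt{35454} - \left(-25 - 1\right) = \sqrt{35454} - -26 = \sqrt{35454} + 26 = 26 + \sqrt{35454}$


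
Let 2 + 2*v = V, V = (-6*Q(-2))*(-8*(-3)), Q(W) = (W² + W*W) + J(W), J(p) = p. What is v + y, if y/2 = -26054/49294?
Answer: -1528315/3521 ≈ -434.06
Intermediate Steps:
y = -3722/3521 (y = 2*(-26054/49294) = 2*(-26054*1/49294) = 2*(-1861/3521) = -3722/3521 ≈ -1.0571)
Q(W) = W + 2*W² (Q(W) = (W² + W*W) + W = (W² + W²) + W = 2*W² + W = W + 2*W²)
V = -864 (V = (-(-12)*(1 + 2*(-2)))*(-8*(-3)) = -(-12)*(1 - 4)*24 = -(-12)*(-3)*24 = -6*6*24 = -36*24 = -864)
v = -433 (v = -1 + (½)*(-864) = -1 - 432 = -433)
v + y = -433 - 3722/3521 = -1528315/3521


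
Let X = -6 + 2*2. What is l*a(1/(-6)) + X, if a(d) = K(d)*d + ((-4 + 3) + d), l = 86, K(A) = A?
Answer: -1799/18 ≈ -99.944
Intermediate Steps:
X = -2 (X = -6 + 4 = -2)
a(d) = -1 + d + d**2 (a(d) = d*d + ((-4 + 3) + d) = d**2 + (-1 + d) = -1 + d + d**2)
l*a(1/(-6)) + X = 86*(-1 + 1/(-6) + (1/(-6))**2) - 2 = 86*(-1 - 1/6 + (-1/6)**2) - 2 = 86*(-1 - 1/6 + 1/36) - 2 = 86*(-41/36) - 2 = -1763/18 - 2 = -1799/18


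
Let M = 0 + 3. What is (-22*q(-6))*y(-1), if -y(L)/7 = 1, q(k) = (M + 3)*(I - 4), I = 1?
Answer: -2772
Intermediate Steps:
M = 3
q(k) = -18 (q(k) = (3 + 3)*(1 - 4) = 6*(-3) = -18)
y(L) = -7 (y(L) = -7*1 = -7)
(-22*q(-6))*y(-1) = -22*(-18)*(-7) = 396*(-7) = -2772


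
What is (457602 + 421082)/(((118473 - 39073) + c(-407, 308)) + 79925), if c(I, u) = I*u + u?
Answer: 878684/34277 ≈ 25.635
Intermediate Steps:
c(I, u) = u + I*u
(457602 + 421082)/(((118473 - 39073) + c(-407, 308)) + 79925) = (457602 + 421082)/(((118473 - 39073) + 308*(1 - 407)) + 79925) = 878684/((79400 + 308*(-406)) + 79925) = 878684/((79400 - 125048) + 79925) = 878684/(-45648 + 79925) = 878684/34277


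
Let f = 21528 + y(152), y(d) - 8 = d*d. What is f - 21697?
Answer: 22943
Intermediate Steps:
y(d) = 8 + d² (y(d) = 8 + d*d = 8 + d²)
f = 44640 (f = 21528 + (8 + 152²) = 21528 + (8 + 23104) = 21528 + 23112 = 44640)
f - 21697 = 44640 - 21697 = 22943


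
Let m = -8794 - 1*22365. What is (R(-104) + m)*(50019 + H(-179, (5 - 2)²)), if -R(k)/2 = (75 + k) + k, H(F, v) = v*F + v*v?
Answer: -1497970677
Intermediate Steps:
H(F, v) = v² + F*v (H(F, v) = F*v + v² = v² + F*v)
m = -31159 (m = -8794 - 22365 = -31159)
R(k) = -150 - 4*k (R(k) = -2*((75 + k) + k) = -2*(75 + 2*k) = -150 - 4*k)
(R(-104) + m)*(50019 + H(-179, (5 - 2)²)) = ((-150 - 4*(-104)) - 31159)*(50019 + (5 - 2)²*(-179 + (5 - 2)²)) = ((-150 + 416) - 31159)*(50019 + 3²*(-179 + 3²)) = (266 - 31159)*(50019 + 9*(-179 + 9)) = -30893*(50019 + 9*(-170)) = -30893*(50019 - 1530) = -30893*48489 = -1497970677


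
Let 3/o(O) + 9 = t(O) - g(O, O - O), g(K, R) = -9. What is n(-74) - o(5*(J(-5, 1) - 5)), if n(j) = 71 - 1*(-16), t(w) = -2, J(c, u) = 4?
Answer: 177/2 ≈ 88.500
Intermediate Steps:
n(j) = 87 (n(j) = 71 + 16 = 87)
o(O) = -3/2 (o(O) = 3/(-9 + (-2 - 1*(-9))) = 3/(-9 + (-2 + 9)) = 3/(-9 + 7) = 3/(-2) = 3*(-½) = -3/2)
n(-74) - o(5*(J(-5, 1) - 5)) = 87 - 1*(-3/2) = 87 + 3/2 = 177/2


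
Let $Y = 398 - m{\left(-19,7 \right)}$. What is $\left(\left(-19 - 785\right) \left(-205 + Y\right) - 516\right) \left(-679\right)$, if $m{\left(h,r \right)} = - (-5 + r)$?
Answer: $106803984$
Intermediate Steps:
$m{\left(h,r \right)} = 5 - r$
$Y = 400$ ($Y = 398 - \left(5 - 7\right) = 398 - -2 = 398 + 2 = 400$)
$\left(\left(-19 - 785\right) \left(-205 + Y\right) - 516\right) \left(-679\right) = \left(\left(-19 - 785\right) \left(-205 + 400\right) - 516\right) \left(-679\right) = \left(\left(-804\right) 195 - 516\right) \left(-679\right) = \left(-156780 - 516\right) \left(-679\right) = \left(-157296\right) \left(-679\right) = 106803984$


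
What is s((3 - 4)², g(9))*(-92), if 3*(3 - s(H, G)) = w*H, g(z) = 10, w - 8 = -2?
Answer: -92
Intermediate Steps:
w = 6 (w = 8 - 2 = 6)
s(H, G) = 3 - 2*H
s((3 - 4)², g(9))*(-92) = (3 - 2*(3 - 4)²)*(-92) = (3 - 2*(-1)²)*(-92) = (3 - 2*1)*(-92) = (3 - 2)*(-92) = 1*(-92) = -92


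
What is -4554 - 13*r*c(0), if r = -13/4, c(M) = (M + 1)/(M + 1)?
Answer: -18047/4 ≈ -4511.8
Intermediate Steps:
c(M) = 1 (c(M) = (1 + M)/(1 + M) = 1)
r = -13/4 (r = -13*¼ = -13/4 ≈ -3.2500)
-4554 - 13*r*c(0) = -4554 - 13*(-13/4) = -4554 - (-169)/4 = -4554 - 1*(-169/4) = -4554 + 169/4 = -18047/4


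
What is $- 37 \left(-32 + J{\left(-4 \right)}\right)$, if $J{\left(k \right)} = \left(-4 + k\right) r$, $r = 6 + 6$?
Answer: $4736$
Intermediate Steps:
$r = 12$
$J{\left(k \right)} = -48 + 12 k$ ($J{\left(k \right)} = \left(-4 + k\right) 12 = -48 + 12 k$)
$- 37 \left(-32 + J{\left(-4 \right)}\right) = - 37 \left(-32 + \left(-48 + 12 \left(-4\right)\right)\right) = - 37 \left(-32 - 96\right) = \left(-37\right) \left(-128\right) = 4736$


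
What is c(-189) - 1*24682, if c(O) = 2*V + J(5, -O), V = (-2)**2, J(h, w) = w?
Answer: -24485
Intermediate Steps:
V = 4
c(O) = 8 - O (c(O) = 2*4 - O = 8 - O)
c(-189) - 1*24682 = (8 - 1*(-189)) - 1*24682 = (8 + 189) - 24682 = 197 - 24682 = -24485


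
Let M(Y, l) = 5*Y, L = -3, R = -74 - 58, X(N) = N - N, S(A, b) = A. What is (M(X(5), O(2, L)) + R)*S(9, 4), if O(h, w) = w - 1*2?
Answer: -1188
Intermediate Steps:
X(N) = 0
R = -132
O(h, w) = -2 + w (O(h, w) = w - 2 = -2 + w)
(M(X(5), O(2, L)) + R)*S(9, 4) = (5*0 - 132)*9 = (0 - 132)*9 = -132*9 = -1188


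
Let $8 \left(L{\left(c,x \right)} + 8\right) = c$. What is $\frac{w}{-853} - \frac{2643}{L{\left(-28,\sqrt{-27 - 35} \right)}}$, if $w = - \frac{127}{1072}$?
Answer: $\frac{4833605897}{21031568} \approx 229.83$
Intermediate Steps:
$w = - \frac{127}{1072}$ ($w = \left(-127\right) \frac{1}{1072} = - \frac{127}{1072} \approx -0.11847$)
$L{\left(c,x \right)} = -8 + \frac{c}{8}$
$\frac{w}{-853} - \frac{2643}{L{\left(-28,\sqrt{-27 - 35} \right)}} = - \frac{127}{1072 \left(-853\right)} - \frac{2643}{-8 + \frac{1}{8} \left(-28\right)} = \left(- \frac{127}{1072}\right) \left(- \frac{1}{853}\right) - \frac{2643}{-8 - \frac{7}{2}} = \frac{127}{914416} - \frac{2643}{- \frac{23}{2}} = \frac{127}{914416} - - \frac{5286}{23} = \frac{127}{914416} + \frac{5286}{23} = \frac{4833605897}{21031568}$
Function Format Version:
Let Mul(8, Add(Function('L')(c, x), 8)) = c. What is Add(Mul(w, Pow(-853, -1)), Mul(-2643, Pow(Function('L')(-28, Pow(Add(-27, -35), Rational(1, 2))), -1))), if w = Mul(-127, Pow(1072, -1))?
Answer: Rational(4833605897, 21031568) ≈ 229.83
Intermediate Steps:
w = Rational(-127, 1072) (w = Mul(-127, Rational(1, 1072)) = Rational(-127, 1072) ≈ -0.11847)
Function('L')(c, x) = Add(-8, Mul(Rational(1, 8), c))
Add(Mul(w, Pow(-853, -1)), Mul(-2643, Pow(Function('L')(-28, Pow(Add(-27, -35), Rational(1, 2))), -1))) = Add(Mul(Rational(-127, 1072), Pow(-853, -1)), Mul(-2643, Pow(Add(-8, Mul(Rational(1, 8), -28)), -1))) = Add(Mul(Rational(-127, 1072), Rational(-1, 853)), Mul(-2643, Pow(Add(-8, Rational(-7, 2)), -1))) = Add(Rational(127, 914416), Mul(-2643, Pow(Rational(-23, 2), -1))) = Add(Rational(127, 914416), Mul(-2643, Rational(-2, 23))) = Add(Rational(127, 914416), Rational(5286, 23)) = Rational(4833605897, 21031568)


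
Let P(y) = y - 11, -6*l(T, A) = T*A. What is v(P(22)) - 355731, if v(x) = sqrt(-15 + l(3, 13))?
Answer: -355731 + I*sqrt(86)/2 ≈ -3.5573e+5 + 4.6368*I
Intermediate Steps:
l(T, A) = -A*T/6 (l(T, A) = -T*A/6 = -A*T/6)
P(y) = -11 + y
v(x) = I*sqrt(86)/2 (v(x) = sqrt(-15 - 1/6*13*3) = sqrt(-15 - 13/2) = sqrt(-43/2) = I*sqrt(86)/2)
v(P(22)) - 355731 = I*sqrt(86)/2 - 355731 = -355731 + I*sqrt(86)/2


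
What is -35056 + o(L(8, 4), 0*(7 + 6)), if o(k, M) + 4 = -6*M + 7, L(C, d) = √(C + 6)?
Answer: -35053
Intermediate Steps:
L(C, d) = √(6 + C)
o(k, M) = 3 - 6*M (o(k, M) = -4 + (-6*M + 7) = -4 + (7 - 6*M) = 3 - 6*M)
-35056 + o(L(8, 4), 0*(7 + 6)) = -35056 + (3 - 0*(7 + 6)) = -35056 + (3 - 0*13) = -35056 + (3 - 6*0) = -35056 + (3 + 0) = -35056 + 3 = -35053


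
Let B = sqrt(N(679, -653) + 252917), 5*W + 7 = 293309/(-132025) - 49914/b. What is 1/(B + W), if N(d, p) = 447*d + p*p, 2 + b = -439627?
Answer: 5682220954971047647750/3065788406310813915386038777 + 9357988715759029515625*sqrt(982839)/9197365218932441746158116331 ≈ 0.0010106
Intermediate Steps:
b = -439629 (b = -2 - 439627 = -439629)
N(d, p) = p**2 + 447*d (N(d, p) = 447*d + p**2 = p**2 + 447*d)
W = -176217125862/96736697875 (W = -7/5 + (293309/(-132025) - 49914/(-439629))/5 = -7/5 + (293309*(-1/132025) - 49914*(-1/439629))/5 = -7/5 + (-293309/132025 + 16638/146543)/5 = -7/5 + (1/5)*(-40785748837/19347339575) = -7/5 - 40785748837/96736697875 = -176217125862/96736697875 ≈ -1.8216)
B = sqrt(982839) (B = sqrt(((-653)**2 + 447*679) + 252917) = sqrt((426409 + 303513) + 252917) = sqrt(729922 + 252917) = sqrt(982839) ≈ 991.38)
1/(B + W) = 1/(sqrt(982839) - 176217125862/96736697875) = 1/(-176217125862/96736697875 + sqrt(982839))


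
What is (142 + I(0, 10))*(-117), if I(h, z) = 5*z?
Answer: -22464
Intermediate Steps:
(142 + I(0, 10))*(-117) = (142 + 5*10)*(-117) = (142 + 50)*(-117) = 192*(-117) = -22464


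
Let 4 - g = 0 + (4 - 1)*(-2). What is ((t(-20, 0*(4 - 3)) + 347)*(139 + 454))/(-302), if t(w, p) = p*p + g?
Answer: -211701/302 ≈ -701.00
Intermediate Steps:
g = 10 (g = 4 - (0 + (4 - 1)*(-2)) = 4 - (0 + 3*(-2)) = 4 - (0 - 6) = 4 - 1*(-6) = 4 + 6 = 10)
t(w, p) = 10 + p**2 (t(w, p) = p*p + 10 = p**2 + 10 = 10 + p**2)
((t(-20, 0*(4 - 3)) + 347)*(139 + 454))/(-302) = (((10 + (0*(4 - 3))**2) + 347)*(139 + 454))/(-302) = (((10 + (0*1)**2) + 347)*593)*(-1/302) = (((10 + 0**2) + 347)*593)*(-1/302) = (((10 + 0) + 347)*593)*(-1/302) = ((10 + 347)*593)*(-1/302) = (357*593)*(-1/302) = 211701*(-1/302) = -211701/302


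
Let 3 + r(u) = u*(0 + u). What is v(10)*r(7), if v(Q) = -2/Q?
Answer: -46/5 ≈ -9.2000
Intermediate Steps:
r(u) = -3 + u**2 (r(u) = -3 + u*(0 + u) = -3 + u*u = -3 + u**2)
v(10)*r(7) = (-2/10)*(-3 + 7**2) = (-2*1/10)*(-3 + 49) = -1/5*46 = -46/5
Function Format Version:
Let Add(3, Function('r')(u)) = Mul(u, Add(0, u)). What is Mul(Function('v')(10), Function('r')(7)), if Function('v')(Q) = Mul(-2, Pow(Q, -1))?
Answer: Rational(-46, 5) ≈ -9.2000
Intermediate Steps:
Function('r')(u) = Add(-3, Pow(u, 2)) (Function('r')(u) = Add(-3, Mul(u, Add(0, u))) = Add(-3, Mul(u, u)) = Add(-3, Pow(u, 2)))
Mul(Function('v')(10), Function('r')(7)) = Mul(Mul(-2, Pow(10, -1)), Add(-3, Pow(7, 2))) = Mul(Mul(-2, Rational(1, 10)), Add(-3, 49)) = Mul(Rational(-1, 5), 46) = Rational(-46, 5)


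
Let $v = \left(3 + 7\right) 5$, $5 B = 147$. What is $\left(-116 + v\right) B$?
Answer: $- \frac{9702}{5} \approx -1940.4$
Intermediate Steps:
$B = \frac{147}{5}$ ($B = \frac{1}{5} \cdot 147 = \frac{147}{5} \approx 29.4$)
$v = 50$ ($v = 10 \cdot 5 = 50$)
$\left(-116 + v\right) B = \left(-116 + 50\right) \frac{147}{5} = \left(-66\right) \frac{147}{5} = - \frac{9702}{5}$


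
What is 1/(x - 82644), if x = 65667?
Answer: -1/16977 ≈ -5.8903e-5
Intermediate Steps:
1/(x - 82644) = 1/(65667 - 82644) = 1/(-16977) = -1/16977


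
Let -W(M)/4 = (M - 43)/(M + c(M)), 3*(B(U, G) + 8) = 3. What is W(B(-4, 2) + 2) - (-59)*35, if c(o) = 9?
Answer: 2113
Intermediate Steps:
B(U, G) = -7 (B(U, G) = -8 + (1/3)*3 = -8 + 1 = -7)
W(M) = -4*(-43 + M)/(9 + M) (W(M) = -4*(M - 43)/(M + 9) = -4*(-43 + M)/(9 + M))
W(B(-4, 2) + 2) - (-59)*35 = 4*(43 - (-7 + 2))/(9 + (-7 + 2)) - (-59)*35 = 4*(43 - 1*(-5))/(9 - 5) - 1*(-2065) = 4*(43 + 5)/4 + 2065 = 4*(1/4)*48 + 2065 = 48 + 2065 = 2113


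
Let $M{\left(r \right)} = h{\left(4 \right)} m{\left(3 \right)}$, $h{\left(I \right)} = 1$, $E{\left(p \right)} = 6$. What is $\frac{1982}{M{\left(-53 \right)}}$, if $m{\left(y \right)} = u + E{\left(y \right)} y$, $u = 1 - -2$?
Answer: $\frac{1982}{21} \approx 94.381$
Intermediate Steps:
$u = 3$ ($u = 1 + 2 = 3$)
$m{\left(y \right)} = 3 + 6 y$
$M{\left(r \right)} = 21$ ($M{\left(r \right)} = 1 \left(3 + 6 \cdot 3\right) = 1 \left(3 + 18\right) = 1 \cdot 21 = 21$)
$\frac{1982}{M{\left(-53 \right)}} = \frac{1982}{21}$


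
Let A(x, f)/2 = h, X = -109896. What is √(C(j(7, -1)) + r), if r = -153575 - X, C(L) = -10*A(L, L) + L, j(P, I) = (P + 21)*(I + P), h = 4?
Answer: I*√43591 ≈ 208.78*I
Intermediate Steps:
j(P, I) = (21 + P)*(I + P)
A(x, f) = 8 (A(x, f) = 2*4 = 8)
C(L) = -80 + L (C(L) = -10*8 + L = -80 + L)
r = -43679 (r = -153575 - 1*(-109896) = -153575 + 109896 = -43679)
√(C(j(7, -1)) + r) = √((-80 + (7² + 21*(-1) + 21*7 - 1*7)) - 43679) = √((-80 + (49 - 21 + 147 - 7)) - 43679) = √((-80 + 168) - 43679) = √(88 - 43679) = √(-43591) = I*√43591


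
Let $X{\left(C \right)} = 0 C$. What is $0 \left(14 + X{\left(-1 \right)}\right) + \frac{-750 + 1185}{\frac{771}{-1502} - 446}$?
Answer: $- \frac{653370}{670663} \approx -0.97421$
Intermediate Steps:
$X{\left(C \right)} = 0$
$0 \left(14 + X{\left(-1 \right)}\right) + \frac{-750 + 1185}{\frac{771}{-1502} - 446} = 0 \left(14 + 0\right) + \frac{-750 + 1185}{\frac{771}{-1502} - 446} = 0 \cdot 14 + \frac{435}{771 \left(- \frac{1}{1502}\right) - 446} = 0 + \frac{435}{- \frac{771}{1502} - 446} = 0 + \frac{435}{- \frac{670663}{1502}} = 0 + 435 \left(- \frac{1502}{670663}\right) = 0 - \frac{653370}{670663} = - \frac{653370}{670663}$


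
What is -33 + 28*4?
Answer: 79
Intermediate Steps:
-33 + 28*4 = -33 + 112 = 79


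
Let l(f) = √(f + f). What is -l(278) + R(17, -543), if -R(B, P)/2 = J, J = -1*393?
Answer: 786 - 2*√139 ≈ 762.42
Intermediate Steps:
J = -393
R(B, P) = 786 (R(B, P) = -2*(-393) = 786)
l(f) = √2*√f (l(f) = √(2*f) = √2*√f)
-l(278) + R(17, -543) = -√2*√278 + 786 = -2*√139 + 786 = 786 - 2*√139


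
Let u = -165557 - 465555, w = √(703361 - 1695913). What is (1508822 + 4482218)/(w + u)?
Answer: -472627154560/49787918637 - 1497760*I*√248138/49787918637 ≈ -9.4928 - 0.014985*I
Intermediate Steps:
w = 2*I*√248138 (w = √(-992552) = 2*I*√248138 ≈ 996.27*I)
u = -631112
(1508822 + 4482218)/(w + u) = (1508822 + 4482218)/(2*I*√248138 - 631112) = 5991040/(-631112 + 2*I*√248138)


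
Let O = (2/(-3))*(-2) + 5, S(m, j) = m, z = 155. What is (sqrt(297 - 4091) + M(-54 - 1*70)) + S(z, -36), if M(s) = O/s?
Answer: 57641/372 + I*sqrt(3794) ≈ 154.95 + 61.595*I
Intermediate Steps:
O = 19/3 (O = (2*(-1/3))*(-2) + 5 = -2/3*(-2) + 5 = 4/3 + 5 = 19/3 ≈ 6.3333)
M(s) = 19/(3*s)
(sqrt(297 - 4091) + M(-54 - 1*70)) + S(z, -36) = (sqrt(297 - 4091) + 19/(3*(-54 - 1*70))) + 155 = (sqrt(-3794) + 19/(3*(-54 - 70))) + 155 = (I*sqrt(3794) + (19/3)/(-124)) + 155 = (I*sqrt(3794) + (19/3)*(-1/124)) + 155 = (I*sqrt(3794) - 19/372) + 155 = (-19/372 + I*sqrt(3794)) + 155 = 57641/372 + I*sqrt(3794)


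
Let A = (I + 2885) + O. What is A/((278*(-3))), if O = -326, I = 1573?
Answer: -2066/417 ≈ -4.9544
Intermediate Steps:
A = 4132 (A = (1573 + 2885) - 326 = 4458 - 326 = 4132)
A/((278*(-3))) = 4132/((278*(-3))) = 4132/(-834) = 4132*(-1/834) = -2066/417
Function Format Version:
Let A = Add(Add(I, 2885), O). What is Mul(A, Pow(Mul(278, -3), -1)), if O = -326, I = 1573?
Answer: Rational(-2066, 417) ≈ -4.9544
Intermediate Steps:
A = 4132 (A = Add(Add(1573, 2885), -326) = Add(4458, -326) = 4132)
Mul(A, Pow(Mul(278, -3), -1)) = Mul(4132, Pow(Mul(278, -3), -1)) = Mul(4132, Pow(-834, -1)) = Mul(4132, Rational(-1, 834)) = Rational(-2066, 417)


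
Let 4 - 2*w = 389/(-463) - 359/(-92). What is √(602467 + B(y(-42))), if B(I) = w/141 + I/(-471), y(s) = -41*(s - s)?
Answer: √21732471959588125422/6006036 ≈ 776.19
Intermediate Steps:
w = 39955/85192 (w = 2 - (389/(-463) - 359/(-92))/2 = 2 - (389*(-1/463) - 359*(-1/92))/2 = 2 - (-389/463 + 359/92)/2 = 2 - ½*130429/42596 = 2 - 130429/85192 = 39955/85192 ≈ 0.46900)
y(s) = 0 (y(s) = -41*0 = 0)
B(I) = 39955/12012072 - I/471 (B(I) = (39955/85192)/141 + I/(-471) = (39955/85192)*(1/141) + I*(-1/471) = 39955/12012072 - I/471)
√(602467 + B(y(-42))) = √(602467 + (39955/12012072 - 1/471*0)) = √(602467 + (39955/12012072 + 0)) = √(602467 + 39955/12012072) = √(7236877021579/12012072) = √21732471959588125422/6006036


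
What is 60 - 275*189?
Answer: -51915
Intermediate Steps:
60 - 275*189 = 60 - 51975 = -51915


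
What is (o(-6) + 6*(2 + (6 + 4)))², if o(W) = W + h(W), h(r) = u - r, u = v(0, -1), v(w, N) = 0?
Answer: 5184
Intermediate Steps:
u = 0
h(r) = -r (h(r) = 0 - r = -r)
o(W) = 0 (o(W) = W - W = 0)
(o(-6) + 6*(2 + (6 + 4)))² = (0 + 6*(2 + (6 + 4)))² = (0 + 6*(2 + 10))² = (0 + 6*12)² = (0 + 72)² = 72² = 5184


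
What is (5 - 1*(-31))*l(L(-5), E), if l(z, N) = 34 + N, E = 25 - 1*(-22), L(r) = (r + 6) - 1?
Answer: 2916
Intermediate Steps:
L(r) = 5 + r (L(r) = (6 + r) - 1 = 5 + r)
E = 47 (E = 25 + 22 = 47)
(5 - 1*(-31))*l(L(-5), E) = (5 - 1*(-31))*(34 + 47) = (5 + 31)*81 = 36*81 = 2916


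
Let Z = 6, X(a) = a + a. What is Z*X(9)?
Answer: 108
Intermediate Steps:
X(a) = 2*a
Z*X(9) = 6*(2*9) = 6*18 = 108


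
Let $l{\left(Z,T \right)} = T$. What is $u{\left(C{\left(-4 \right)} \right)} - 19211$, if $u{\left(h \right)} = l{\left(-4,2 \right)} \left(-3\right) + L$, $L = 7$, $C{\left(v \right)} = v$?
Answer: $-19210$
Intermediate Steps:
$u{\left(h \right)} = 1$ ($u{\left(h \right)} = 2 \left(-3\right) + 7 = -6 + 7 = 1$)
$u{\left(C{\left(-4 \right)} \right)} - 19211 = 1 - 19211 = -19210$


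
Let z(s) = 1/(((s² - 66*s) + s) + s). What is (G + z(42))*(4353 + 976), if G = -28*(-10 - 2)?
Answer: 1654457327/924 ≈ 1.7905e+6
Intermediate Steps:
G = 336 (G = -28*(-12) = 336)
z(s) = 1/(s² - 64*s) (z(s) = 1/((s² - 65*s) + s) = 1/(s² - 64*s))
(G + z(42))*(4353 + 976) = (336 + 1/(42*(-64 + 42)))*(4353 + 976) = (336 + (1/42)/(-22))*5329 = (336 + (1/42)*(-1/22))*5329 = (336 - 1/924)*5329 = (310463/924)*5329 = 1654457327/924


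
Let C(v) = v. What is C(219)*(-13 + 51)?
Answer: 8322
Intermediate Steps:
C(219)*(-13 + 51) = 219*(-13 + 51) = 219*38 = 8322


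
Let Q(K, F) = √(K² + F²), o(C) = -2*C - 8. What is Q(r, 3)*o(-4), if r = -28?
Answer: 0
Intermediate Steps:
o(C) = -8 - 2*C
Q(K, F) = √(F² + K²)
Q(r, 3)*o(-4) = √(3² + (-28)²)*(-8 - 2*(-4)) = √(9 + 784)*(-8 + 8) = √793*0 = 0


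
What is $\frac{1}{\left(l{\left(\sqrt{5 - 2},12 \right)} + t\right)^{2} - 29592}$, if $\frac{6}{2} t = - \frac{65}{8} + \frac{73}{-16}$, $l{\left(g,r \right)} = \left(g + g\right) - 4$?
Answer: $- \frac{31332692736}{924695775722045} + \frac{34947072 \sqrt{3}}{924695775722045} \approx -3.3819 \cdot 10^{-5}$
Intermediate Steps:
$l{\left(g,r \right)} = -4 + 2 g$ ($l{\left(g,r \right)} = 2 g - 4 = -4 + 2 g$)
$t = - \frac{203}{48}$ ($t = \frac{- \frac{65}{8} + \frac{73}{-16}}{3} = \frac{\left(-65\right) \frac{1}{8} + 73 \left(- \frac{1}{16}\right)}{3} = \frac{- \frac{65}{8} - \frac{73}{16}}{3} = \frac{1}{3} \left(- \frac{203}{16}\right) = - \frac{203}{48} \approx -4.2292$)
$\frac{1}{\left(l{\left(\sqrt{5 - 2},12 \right)} + t\right)^{2} - 29592} = \frac{1}{\left(\left(-4 + 2 \sqrt{5 - 2}\right) - \frac{203}{48}\right)^{2} - 29592} = \frac{1}{\left(\left(-4 + 2 \sqrt{3}\right) - \frac{203}{48}\right)^{2} - 29592} = \frac{1}{\left(- \frac{395}{48} + 2 \sqrt{3}\right)^{2} - 29592} = \frac{1}{-29592 + \left(- \frac{395}{48} + 2 \sqrt{3}\right)^{2}}$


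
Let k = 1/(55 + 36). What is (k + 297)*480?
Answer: 12973440/91 ≈ 1.4257e+5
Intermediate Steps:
k = 1/91 ≈ 0.010989
(k + 297)*480 = (1/91 + 297)*480 = (27028/91)*480 = 12973440/91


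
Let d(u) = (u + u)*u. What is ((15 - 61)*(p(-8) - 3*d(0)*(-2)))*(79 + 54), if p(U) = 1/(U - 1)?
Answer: 6118/9 ≈ 679.78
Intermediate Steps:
d(u) = 2*u**2 (d(u) = (2*u)*u = 2*u**2)
p(U) = 1/(-1 + U)
((15 - 61)*(p(-8) - 3*d(0)*(-2)))*(79 + 54) = ((15 - 61)*(1/(-1 - 8) - 6*0**2*(-2)))*(79 + 54) = -46*(1/(-9) - 6*0*(-2))*133 = -46*(-1/9 - 3*0*(-2))*133 = -46*(-1/9 + 0*(-2))*133 = -46*(-1/9 + 0)*133 = -46*(-1/9)*133 = (46/9)*133 = 6118/9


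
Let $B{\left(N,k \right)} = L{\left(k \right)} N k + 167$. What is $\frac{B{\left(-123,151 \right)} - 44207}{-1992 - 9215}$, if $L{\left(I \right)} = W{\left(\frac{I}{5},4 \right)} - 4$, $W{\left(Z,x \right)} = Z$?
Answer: $\frac{2653263}{56035} \approx 47.35$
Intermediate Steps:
$L{\left(I \right)} = -4 + \frac{I}{5}$ ($L{\left(I \right)} = \frac{I}{5} - 4 = -4 + \frac{I}{5}$)
$B{\left(N,k \right)} = 167 + N k \left(-4 + \frac{k}{5}\right)$ ($B{\left(N,k \right)} = \left(-4 + \frac{k}{5}\right) N k + 167 = N \left(-4 + \frac{k}{5}\right) k + 167 = N k \left(-4 + \frac{k}{5}\right) + 167 = 167 + N k \left(-4 + \frac{k}{5}\right)$)
$\frac{B{\left(-123,151 \right)} - 44207}{-1992 - 9215} = \frac{\left(167 + \frac{1}{5} \left(-123\right) 151 \left(-20 + 151\right)\right) - 44207}{-1992 - 9215} = \frac{\left(167 + \frac{1}{5} \left(-123\right) 151 \cdot 131\right) - 44207}{-11207} = \left(\left(167 - \frac{2433063}{5}\right) - 44207\right) \left(- \frac{1}{11207}\right) = \left(- \frac{2432228}{5} - 44207\right) \left(- \frac{1}{11207}\right) = \left(- \frac{2653263}{5}\right) \left(- \frac{1}{11207}\right) = \frac{2653263}{56035}$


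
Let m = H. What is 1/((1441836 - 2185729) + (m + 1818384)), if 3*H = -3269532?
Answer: -1/15353 ≈ -6.5134e-5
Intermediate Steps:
H = -1089844 (H = (⅓)*(-3269532) = -1089844)
m = -1089844
1/((1441836 - 2185729) + (m + 1818384)) = 1/((1441836 - 2185729) + (-1089844 + 1818384)) = 1/(-743893 + 728540) = 1/(-15353) = -1/15353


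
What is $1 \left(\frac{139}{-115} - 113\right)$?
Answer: $- \frac{13134}{115} \approx -114.21$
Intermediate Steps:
$1 \left(\frac{139}{-115} - 113\right) = 1 \left(139 \left(- \frac{1}{115}\right) - 113\right) = 1 \left(- \frac{139}{115} - 113\right) = 1 \left(- \frac{13134}{115}\right) = - \frac{13134}{115}$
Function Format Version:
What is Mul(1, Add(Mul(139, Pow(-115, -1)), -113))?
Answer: Rational(-13134, 115) ≈ -114.21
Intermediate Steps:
Mul(1, Add(Mul(139, Pow(-115, -1)), -113)) = Mul(1, Add(Mul(139, Rational(-1, 115)), -113)) = Mul(1, Add(Rational(-139, 115), -113)) = Mul(1, Rational(-13134, 115)) = Rational(-13134, 115)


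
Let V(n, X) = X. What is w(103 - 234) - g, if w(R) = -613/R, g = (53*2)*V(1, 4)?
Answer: -54931/131 ≈ -419.32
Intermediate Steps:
g = 424 (g = (53*2)*4 = 106*4 = 424)
w(103 - 234) - g = -613/(103 - 234) - 1*424 = -613/(-131) - 424 = -613*(-1/131) - 424 = 613/131 - 424 = -54931/131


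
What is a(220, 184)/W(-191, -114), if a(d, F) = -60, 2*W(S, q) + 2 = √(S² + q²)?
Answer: -80/16491 - 40*√49477/16491 ≈ -0.54438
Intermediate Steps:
W(S, q) = -1 + √(S² + q²)/2
a(220, 184)/W(-191, -114) = -60/(-1 + √((-191)² + (-114)²)/2) = -60/(-1 + √(36481 + 12996)/2) = -60/(-1 + √49477/2)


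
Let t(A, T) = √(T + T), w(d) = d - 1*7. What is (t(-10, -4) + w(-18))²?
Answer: 617 - 100*I*√2 ≈ 617.0 - 141.42*I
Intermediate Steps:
w(d) = -7 + d (w(d) = d - 7 = -7 + d)
t(A, T) = √2*√T (t(A, T) = √(2*T) = √2*√T)
(t(-10, -4) + w(-18))² = (√2*√(-4) + (-7 - 18))² = (√2*(2*I) - 25)² = (2*I*√2 - 25)² = (-25 + 2*I*√2)²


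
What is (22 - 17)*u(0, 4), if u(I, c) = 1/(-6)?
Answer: -⅚ ≈ -0.83333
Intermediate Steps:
u(I, c) = -⅙
(22 - 17)*u(0, 4) = (22 - 17)*(-⅙) = 5*(-⅙) = -⅚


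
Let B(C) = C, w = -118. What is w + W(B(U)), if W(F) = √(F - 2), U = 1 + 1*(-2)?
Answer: -118 + I*√3 ≈ -118.0 + 1.732*I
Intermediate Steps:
U = -1 (U = 1 - 2 = -1)
W(F) = √(-2 + F)
w + W(B(U)) = -118 + √(-2 - 1) = -118 + √(-3) = -118 + I*√3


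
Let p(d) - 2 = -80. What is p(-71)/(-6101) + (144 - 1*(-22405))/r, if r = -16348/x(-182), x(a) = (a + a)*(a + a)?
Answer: -4556916357890/24934787 ≈ -1.8275e+5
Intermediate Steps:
p(d) = -78 (p(d) = 2 - 80 = -78)
x(a) = 4*a**2 (x(a) = (2*a)*(2*a) = 4*a**2)
r = -4087/33124 (r = -16348/(4*(-182)**2) = -16348/(4*33124) = -16348/132496 = -16348*1/132496 = -4087/33124 ≈ -0.12338)
p(-71)/(-6101) + (144 - 1*(-22405))/r = -78/(-6101) + (144 - 1*(-22405))/(-4087/33124) = -78*(-1/6101) + (144 + 22405)*(-33124/4087) = 78/6101 + 22549*(-33124/4087) = 78/6101 - 746913076/4087 = -4556916357890/24934787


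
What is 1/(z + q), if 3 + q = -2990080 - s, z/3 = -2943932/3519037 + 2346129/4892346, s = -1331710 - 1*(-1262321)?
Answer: -637642466326/1862359208501237655 ≈ -3.4238e-7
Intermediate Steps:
s = -69389 (s = -1331710 + 1262321 = -69389)
z = -682957687411/637642466326 (z = 3*(-2943932/3519037 + 2346129/4892346) = 3*(-2943932*1/3519037 + 2346129*(1/4892346)) = 3*(-2943932/3519037 + 260681/543594) = 3*(-682957687411/1912927398978) = -682957687411/637642466326 ≈ -1.0711)
q = -2920694 (q = -3 + (-2990080 - 1*(-69389)) = -3 + (-2990080 + 69389) = -3 - 2920691 = -2920694)
1/(z + q) = 1/(-682957687411/637642466326 - 2920694) = 1/(-1862359208501237655/637642466326) = -637642466326/1862359208501237655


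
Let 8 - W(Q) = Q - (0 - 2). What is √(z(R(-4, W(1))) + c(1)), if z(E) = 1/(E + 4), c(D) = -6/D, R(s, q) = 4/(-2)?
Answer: I*√22/2 ≈ 2.3452*I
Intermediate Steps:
W(Q) = 6 - Q (W(Q) = 8 - (Q - (0 - 2)) = 8 - (Q - 1*(-2)) = 8 - (Q + 2) = 8 - (2 + Q) = 8 + (-2 - Q) = 6 - Q)
R(s, q) = -2 (R(s, q) = 4*(-½) = -2)
z(E) = 1/(4 + E)
√(z(R(-4, W(1))) + c(1)) = √(1/(4 - 2) - 6/1) = √(1/2 - 6*1) = √(½ - 6) = √(-11/2) = I*√22/2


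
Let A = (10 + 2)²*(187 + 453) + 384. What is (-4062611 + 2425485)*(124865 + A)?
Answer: -355925926534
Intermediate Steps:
A = 92544 (A = 12²*640 + 384 = 144*640 + 384 = 92160 + 384 = 92544)
(-4062611 + 2425485)*(124865 + A) = (-4062611 + 2425485)*(124865 + 92544) = -1637126*217409 = -355925926534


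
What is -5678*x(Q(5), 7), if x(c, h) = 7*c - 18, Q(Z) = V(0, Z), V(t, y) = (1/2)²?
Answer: 184535/2 ≈ 92268.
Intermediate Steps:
V(t, y) = ¼ (V(t, y) = (½)² = ¼)
Q(Z) = ¼
x(c, h) = -18 + 7*c
-5678*x(Q(5), 7) = -5678*(-18 + 7*(¼)) = -5678*(-18 + 7/4) = -5678*(-65/4) = 184535/2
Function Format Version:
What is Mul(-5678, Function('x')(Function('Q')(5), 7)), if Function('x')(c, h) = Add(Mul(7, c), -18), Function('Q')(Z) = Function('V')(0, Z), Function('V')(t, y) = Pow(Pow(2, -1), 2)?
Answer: Rational(184535, 2) ≈ 92268.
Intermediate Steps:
Function('V')(t, y) = Rational(1, 4) (Function('V')(t, y) = Pow(Rational(1, 2), 2) = Rational(1, 4))
Function('Q')(Z) = Rational(1, 4)
Function('x')(c, h) = Add(-18, Mul(7, c))
Mul(-5678, Function('x')(Function('Q')(5), 7)) = Mul(-5678, Add(-18, Mul(7, Rational(1, 4)))) = Mul(-5678, Add(-18, Rational(7, 4))) = Mul(-5678, Rational(-65, 4)) = Rational(184535, 2)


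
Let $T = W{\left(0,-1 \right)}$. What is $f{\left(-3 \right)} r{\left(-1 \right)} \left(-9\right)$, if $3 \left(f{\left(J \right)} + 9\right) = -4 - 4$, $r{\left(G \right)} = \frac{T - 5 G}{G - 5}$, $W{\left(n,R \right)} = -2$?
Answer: $- \frac{105}{2} \approx -52.5$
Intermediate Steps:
$T = -2$
$r{\left(G \right)} = \frac{-2 - 5 G}{-5 + G}$ ($r{\left(G \right)} = \frac{-2 - 5 G}{G - 5} = \frac{-2 - 5 G}{-5 + G}$)
$f{\left(J \right)} = - \frac{35}{3}$ ($f{\left(J \right)} = -9 + \frac{-4 - 4}{3} = -9 + \frac{1}{3} \left(-8\right) = -9 - \frac{8}{3} = - \frac{35}{3}$)
$f{\left(-3 \right)} r{\left(-1 \right)} \left(-9\right) = - \frac{35 \frac{-2 - -5}{-5 - 1}}{3} \left(-9\right) = - \frac{35 \frac{-2 + 5}{-6}}{3} \left(-9\right) = - \frac{35 \left(\left(- \frac{1}{6}\right) 3\right)}{3} \left(-9\right) = \left(- \frac{35}{3}\right) \left(- \frac{1}{2}\right) \left(-9\right) = \frac{35}{6} \left(-9\right) = - \frac{105}{2}$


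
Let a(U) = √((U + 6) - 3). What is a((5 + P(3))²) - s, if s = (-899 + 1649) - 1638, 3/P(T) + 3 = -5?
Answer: 888 + √1561/8 ≈ 892.94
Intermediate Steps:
P(T) = -3/8 (P(T) = 3/(-3 - 5) = 3/(-8) = 3*(-⅛) = -3/8)
a(U) = √(3 + U) (a(U) = √((6 + U) - 3) = √(3 + U))
s = -888 (s = 750 - 1638 = -888)
a((5 + P(3))²) - s = √(3 + (5 - 3/8)²) - 1*(-888) = √(3 + (37/8)²) + 888 = √(3 + 1369/64) + 888 = √(1561/64) + 888 = √1561/8 + 888 = 888 + √1561/8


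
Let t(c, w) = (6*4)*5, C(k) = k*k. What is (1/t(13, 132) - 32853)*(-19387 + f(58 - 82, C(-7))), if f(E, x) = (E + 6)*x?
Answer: 79907674571/120 ≈ 6.6590e+8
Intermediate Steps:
C(k) = k**2
t(c, w) = 120 (t(c, w) = 24*5 = 120)
f(E, x) = x*(6 + E) (f(E, x) = (6 + E)*x = x*(6 + E))
(1/t(13, 132) - 32853)*(-19387 + f(58 - 82, C(-7))) = (1/120 - 32853)*(-19387 + (-7)**2*(6 + (58 - 82))) = (1/120 - 32853)*(-19387 + 49*(6 - 24)) = -3942359*(-19387 + 49*(-18))/120 = -3942359*(-19387 - 882)/120 = -3942359/120*(-20269) = 79907674571/120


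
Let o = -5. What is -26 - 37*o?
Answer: 159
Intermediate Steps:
-26 - 37*o = -26 - 37*(-5) = -26 + 185 = 159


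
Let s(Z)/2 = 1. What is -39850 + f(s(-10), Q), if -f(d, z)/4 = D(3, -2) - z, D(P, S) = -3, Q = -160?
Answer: -40478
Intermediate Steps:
s(Z) = 2 (s(Z) = 2*1 = 2)
f(d, z) = 12 + 4*z (f(d, z) = -4*(-3 - z) = 12 + 4*z)
-39850 + f(s(-10), Q) = -39850 + (12 + 4*(-160)) = -39850 + (12 - 640) = -39850 - 628 = -40478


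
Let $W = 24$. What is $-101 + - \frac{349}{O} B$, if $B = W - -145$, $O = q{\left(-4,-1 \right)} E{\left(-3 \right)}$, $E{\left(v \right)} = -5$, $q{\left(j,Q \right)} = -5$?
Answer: $- \frac{61506}{25} \approx -2460.2$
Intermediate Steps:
$O = 25$ ($O = \left(-5\right) \left(-5\right) = 25$)
$B = 169$ ($B = 24 - -145 = 24 + 145 = 169$)
$-101 + - \frac{349}{O} B = -101 + - \frac{349}{25} \cdot 169 = -101 + \left(-349\right) \frac{1}{25} \cdot 169 = -101 - \frac{58981}{25} = - \frac{61506}{25}$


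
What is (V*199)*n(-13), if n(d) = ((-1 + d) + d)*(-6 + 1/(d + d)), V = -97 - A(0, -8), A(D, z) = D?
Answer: -81825417/26 ≈ -3.1471e+6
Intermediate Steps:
V = -97 (V = -97 - 1*0 = -97 + 0 = -97)
n(d) = (-1 + 2*d)*(-6 + 1/(2*d))
(V*199)*n(-13) = (-97*199)*(7 - 12*(-13) - ½/(-13)) = -19303*(7 + 156 - ½*(-1/13)) = -19303*(7 + 156 + 1/26) = -19303*4239/26 = -81825417/26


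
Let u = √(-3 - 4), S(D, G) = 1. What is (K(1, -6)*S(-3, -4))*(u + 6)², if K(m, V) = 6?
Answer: 174 + 72*I*√7 ≈ 174.0 + 190.49*I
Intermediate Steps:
u = I*√7 (u = √(-7) = I*√7 ≈ 2.6458*I)
(K(1, -6)*S(-3, -4))*(u + 6)² = (6*1)*(I*√7 + 6)² = 6*(6 + I*√7)²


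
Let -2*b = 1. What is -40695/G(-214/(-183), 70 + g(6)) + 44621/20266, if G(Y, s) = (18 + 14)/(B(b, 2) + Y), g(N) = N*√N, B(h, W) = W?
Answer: -19919963501/4944904 ≈ -4028.4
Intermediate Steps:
b = -½ (b = -½*1 = -½ ≈ -0.50000)
g(N) = N^(3/2)
G(Y, s) = 32/(2 + Y) (G(Y, s) = (18 + 14)/(2 + Y) = 32/(2 + Y))
-40695/G(-214/(-183), 70 + g(6)) + 44621/20266 = -40695/(32/(2 - 214/(-183))) + 44621/20266 = -40695/(32/(2 - 214*(-1/183))) + 44621*(1/20266) = -40695/(32/(2 + 214/183)) + 44621/20266 = -40695/(32/(580/183)) + 44621/20266 = -40695/(32*(183/580)) + 44621/20266 = -40695/1464/145 + 44621/20266 = -40695*145/1464 + 44621/20266 = -1966925/488 + 44621/20266 = -19919963501/4944904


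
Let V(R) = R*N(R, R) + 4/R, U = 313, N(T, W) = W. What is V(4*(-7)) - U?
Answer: 3296/7 ≈ 470.86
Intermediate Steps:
V(R) = R² + 4/R (V(R) = R*R + 4/R = R² + 4/R)
V(4*(-7)) - U = (4 + (4*(-7))³)/((4*(-7))) - 1*313 = (4 + (-28)³)/(-28) - 313 = -(4 - 21952)/28 - 313 = -1/28*(-21948) - 313 = 5487/7 - 313 = 3296/7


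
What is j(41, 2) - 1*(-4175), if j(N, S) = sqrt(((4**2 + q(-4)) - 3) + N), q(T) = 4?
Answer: 4175 + sqrt(58) ≈ 4182.6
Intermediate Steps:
j(N, S) = sqrt(17 + N) (j(N, S) = sqrt(((4**2 + 4) - 3) + N) = sqrt(((16 + 4) - 3) + N) = sqrt((20 - 3) + N) = sqrt(17 + N))
j(41, 2) - 1*(-4175) = sqrt(17 + 41) - 1*(-4175) = sqrt(58) + 4175 = 4175 + sqrt(58)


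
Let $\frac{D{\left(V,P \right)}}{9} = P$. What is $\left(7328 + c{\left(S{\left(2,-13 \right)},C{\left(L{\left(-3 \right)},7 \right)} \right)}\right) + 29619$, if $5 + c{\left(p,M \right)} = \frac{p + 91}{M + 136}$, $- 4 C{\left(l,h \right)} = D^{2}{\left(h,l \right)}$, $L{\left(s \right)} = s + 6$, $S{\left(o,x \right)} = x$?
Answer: $\frac{6833958}{185} \approx 36940.0$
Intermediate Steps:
$D{\left(V,P \right)} = 9 P$
$L{\left(s \right)} = 6 + s$
$C{\left(l,h \right)} = - \frac{81 l^{2}}{4}$ ($C{\left(l,h \right)} = - \frac{\left(9 l\right)^{2}}{4} = - \frac{81 l^{2}}{4}$)
$c{\left(p,M \right)} = -5 + \frac{91 + p}{136 + M}$ ($c{\left(p,M \right)} = -5 + \frac{p + 91}{M + 136} = -5 + \frac{91 + p}{136 + M}$)
$\left(7328 + c{\left(S{\left(2,-13 \right)},C{\left(L{\left(-3 \right)},7 \right)} \right)}\right) + 29619 = \left(7328 + \frac{-589 - 13 - 5 \left(- \frac{81 \left(6 - 3\right)^{2}}{4}\right)}{136 - \frac{81 \left(6 - 3\right)^{2}}{4}}\right) + 29619 = \left(7328 + \frac{-589 - 13 - 5 \left(- \frac{81 \cdot 3^{2}}{4}\right)}{136 - \frac{81 \cdot 3^{2}}{4}}\right) + 29619 = \left(7328 + \frac{-589 - 13 - 5 \left(\left(- \frac{81}{4}\right) 9\right)}{136 - \frac{729}{4}}\right) + 29619 = \left(7328 + \frac{-589 - 13 - - \frac{3645}{4}}{136 - \frac{729}{4}}\right) + 29619 = \left(7328 + \frac{-589 - 13 + \frac{3645}{4}}{- \frac{185}{4}}\right) + 29619 = \left(7328 - \frac{1237}{185}\right) + 29619 = \frac{1354443}{185} + 29619 = \frac{6833958}{185}$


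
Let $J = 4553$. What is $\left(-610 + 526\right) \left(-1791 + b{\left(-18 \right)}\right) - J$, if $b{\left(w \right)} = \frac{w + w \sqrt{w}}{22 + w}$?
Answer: $146269 + 1134 i \sqrt{2} \approx 1.4627 \cdot 10^{5} + 1603.7 i$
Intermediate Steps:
$b{\left(w \right)} = \frac{w + w^{\frac{3}{2}}}{22 + w}$
$\left(-610 + 526\right) \left(-1791 + b{\left(-18 \right)}\right) - J = \left(-610 + 526\right) \left(-1791 + \frac{-18 + \left(-18\right)^{\frac{3}{2}}}{22 - 18}\right) - 4553 = - 84 \left(-1791 + \frac{-18 - 54 i \sqrt{2}}{4}\right) - 4553 = - 84 \left(-1791 - \left(\frac{9}{2} + \frac{27 i \sqrt{2}}{2}\right)\right) - 4553 = - 84 \left(- \frac{3591}{2} - \frac{27 i \sqrt{2}}{2}\right) - 4553 = \left(150822 + 1134 i \sqrt{2}\right) - 4553 = 146269 + 1134 i \sqrt{2}$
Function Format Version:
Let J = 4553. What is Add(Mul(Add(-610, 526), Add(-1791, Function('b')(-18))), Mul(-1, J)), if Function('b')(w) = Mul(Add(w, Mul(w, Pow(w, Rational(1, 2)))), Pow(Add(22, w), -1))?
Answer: Add(146269, Mul(1134, I, Pow(2, Rational(1, 2)))) ≈ Add(1.4627e+5, Mul(1603.7, I))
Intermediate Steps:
Function('b')(w) = Mul(Pow(Add(22, w), -1), Add(w, Pow(w, Rational(3, 2)))) (Function('b')(w) = Mul(Add(w, Pow(w, Rational(3, 2))), Pow(Add(22, w), -1)) = Mul(Pow(Add(22, w), -1), Add(w, Pow(w, Rational(3, 2)))))
Add(Mul(Add(-610, 526), Add(-1791, Function('b')(-18))), Mul(-1, J)) = Add(Mul(Add(-610, 526), Add(-1791, Mul(Pow(Add(22, -18), -1), Add(-18, Pow(-18, Rational(3, 2)))))), Mul(-1, 4553)) = Add(Mul(-84, Add(-1791, Mul(Pow(4, -1), Add(-18, Mul(-54, I, Pow(2, Rational(1, 2))))))), -4553) = Add(Mul(-84, Add(-1791, Mul(Rational(1, 4), Add(-18, Mul(-54, I, Pow(2, Rational(1, 2))))))), -4553) = Add(Mul(-84, Add(-1791, Add(Rational(-9, 2), Mul(Rational(-27, 2), I, Pow(2, Rational(1, 2)))))), -4553) = Add(Mul(-84, Add(Rational(-3591, 2), Mul(Rational(-27, 2), I, Pow(2, Rational(1, 2))))), -4553) = Add(Add(150822, Mul(1134, I, Pow(2, Rational(1, 2)))), -4553) = Add(146269, Mul(1134, I, Pow(2, Rational(1, 2))))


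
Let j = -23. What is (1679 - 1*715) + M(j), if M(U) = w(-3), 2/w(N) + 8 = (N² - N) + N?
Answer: 966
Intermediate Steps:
w(N) = 2/(-8 + N²) (w(N) = 2/(-8 + ((N² - N) + N)) = 2/(-8 + N²))
M(U) = 2 (M(U) = 2/(-8 + (-3)²) = 2/(-8 + 9) = 2/1 = 2*1 = 2)
(1679 - 1*715) + M(j) = (1679 - 1*715) + 2 = (1679 - 715) + 2 = 964 + 2 = 966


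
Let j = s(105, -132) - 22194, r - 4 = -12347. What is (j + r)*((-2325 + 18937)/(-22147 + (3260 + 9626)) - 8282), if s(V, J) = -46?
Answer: 2653076828762/9261 ≈ 2.8648e+8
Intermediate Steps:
r = -12343 (r = 4 - 12347 = -12343)
j = -22240 (j = -46 - 22194 = -22240)
(j + r)*((-2325 + 18937)/(-22147 + (3260 + 9626)) - 8282) = (-22240 - 12343)*((-2325 + 18937)/(-22147 + (3260 + 9626)) - 8282) = -34583*(16612/(-22147 + 12886) - 8282) = -34583*(16612/(-9261) - 8282) = -34583*(16612*(-1/9261) - 8282) = -34583*(-16612/9261 - 8282) = -34583*(-76716214/9261) = 2653076828762/9261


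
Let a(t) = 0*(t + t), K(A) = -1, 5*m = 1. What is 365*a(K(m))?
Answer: 0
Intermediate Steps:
m = ⅕ (m = (⅕)*1 = ⅕ ≈ 0.20000)
a(t) = 0 (a(t) = 0*(2*t) = 0)
365*a(K(m)) = 365*0 = 0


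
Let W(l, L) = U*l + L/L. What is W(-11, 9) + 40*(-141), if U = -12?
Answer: -5507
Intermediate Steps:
W(l, L) = 1 - 12*l (W(l, L) = -12*l + L/L = -12*l + 1 = 1 - 12*l)
W(-11, 9) + 40*(-141) = (1 - 12*(-11)) + 40*(-141) = (1 + 132) - 5640 = 133 - 5640 = -5507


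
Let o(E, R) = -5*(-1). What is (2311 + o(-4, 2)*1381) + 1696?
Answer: 10912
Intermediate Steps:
o(E, R) = 5
(2311 + o(-4, 2)*1381) + 1696 = (2311 + 5*1381) + 1696 = (2311 + 6905) + 1696 = 9216 + 1696 = 10912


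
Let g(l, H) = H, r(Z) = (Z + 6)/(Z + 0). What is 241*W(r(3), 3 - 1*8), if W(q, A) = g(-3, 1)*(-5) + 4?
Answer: -241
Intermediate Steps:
r(Z) = (6 + Z)/Z
W(q, A) = -1 (W(q, A) = 1*(-5) + 4 = -5 + 4 = -1)
241*W(r(3), 3 - 1*8) = 241*(-1) = -241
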